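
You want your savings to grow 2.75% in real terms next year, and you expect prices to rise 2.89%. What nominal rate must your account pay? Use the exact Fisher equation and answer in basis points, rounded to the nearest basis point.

(1 + i) = (1 + r)(1 + π) = 1.02750 × 1.02890 = 1.05719475
i = 1.05719475 − 1, so the required nominal rate is 572 basis points.

572 basis points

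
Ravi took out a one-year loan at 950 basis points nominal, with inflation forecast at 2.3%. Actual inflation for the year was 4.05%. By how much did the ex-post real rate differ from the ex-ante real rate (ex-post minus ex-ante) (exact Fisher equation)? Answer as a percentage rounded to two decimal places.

Ex-ante: (1 + 0.0950)/(1 + 0.0230) − 1 = 7.0381%
Ex-post: (1 + 0.0950)/(1 + 0.0405) − 1 = 5.2379%
Difference (ex-post − ex-ante) = -1.8003% → -1.80%.

-1.80%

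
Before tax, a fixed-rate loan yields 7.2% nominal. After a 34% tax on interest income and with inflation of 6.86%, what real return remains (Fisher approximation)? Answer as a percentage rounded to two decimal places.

After-tax nominal return = 7.2% × (1 − 0.34) = 4.7520%.
r ≈ 4.7520% − 6.86% → -2.11%.

-2.11%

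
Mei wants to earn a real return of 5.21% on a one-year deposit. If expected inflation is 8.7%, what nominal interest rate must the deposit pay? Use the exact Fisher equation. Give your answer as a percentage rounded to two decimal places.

(1 + i) = (1 + r)(1 + π) = 1.05210 × 1.08700 = 1.1436327
i = 1.1436327 − 1, so the required nominal rate is 14.36%.

14.36%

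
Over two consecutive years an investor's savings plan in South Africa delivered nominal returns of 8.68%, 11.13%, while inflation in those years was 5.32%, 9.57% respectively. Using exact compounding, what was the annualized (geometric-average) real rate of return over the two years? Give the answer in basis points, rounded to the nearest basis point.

230 basis points

Nominal growth factor = 1.0868 × 1.1113 = 1.20776084
Price-level growth factor = 1.0532 × 1.0957 = 1.15399124
Real growth factor = 1.20776084 / 1.15399124 = 1.04659446
Annualized real rate = 1.04659446^(1/2) − 1 = 2.3032% → 230 basis points.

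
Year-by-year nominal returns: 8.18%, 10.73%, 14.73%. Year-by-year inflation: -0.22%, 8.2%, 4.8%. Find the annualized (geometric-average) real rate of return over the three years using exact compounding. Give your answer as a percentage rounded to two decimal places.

6.70%

Compound the nominal returns: 1.0818 × 1.1073 × 1.1473 = 1.37432444.
Compound inflation: 0.9978 × 1.0820 × 1.0480 = 1.13144134.
Deflate: 1.37432444 / 1.13144134 = 1.21466699.
Annualized real rate = 1.21466699^(1/3) − 1 = 6.6970% → 6.70%.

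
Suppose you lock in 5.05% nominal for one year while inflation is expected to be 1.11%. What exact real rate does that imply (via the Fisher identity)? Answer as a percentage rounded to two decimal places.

1 + r = 1.05050 / 1.01110 = 1.038967
r = 1.038967 − 1 = 3.8967%, i.e. 3.90%.

3.90%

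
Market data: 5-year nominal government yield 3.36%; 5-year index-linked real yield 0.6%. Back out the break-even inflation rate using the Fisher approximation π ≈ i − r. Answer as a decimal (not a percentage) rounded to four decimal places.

π ≈ i − r = 3.36% − 0.6% → 0.0276.

0.0276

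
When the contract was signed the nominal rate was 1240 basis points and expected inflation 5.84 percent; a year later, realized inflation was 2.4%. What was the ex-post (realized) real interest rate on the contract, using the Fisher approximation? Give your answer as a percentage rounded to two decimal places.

10.00%

Ex-post: 12.4% − 2.4% = 10.000%
So the realized real rate is 10.00%.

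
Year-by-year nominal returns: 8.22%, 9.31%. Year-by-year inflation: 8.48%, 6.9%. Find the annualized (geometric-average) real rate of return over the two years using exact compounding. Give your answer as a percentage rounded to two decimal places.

Compound the nominal returns: 1.0822 × 1.0931 = 1.18295282.
Compound inflation: 1.0848 × 1.0690 = 1.15965120.
Deflate: 1.18295282 / 1.15965120 = 1.02009365.
Annualized real rate = 1.02009365^(1/2) − 1 = 0.9997% → 1.00%.

1.00%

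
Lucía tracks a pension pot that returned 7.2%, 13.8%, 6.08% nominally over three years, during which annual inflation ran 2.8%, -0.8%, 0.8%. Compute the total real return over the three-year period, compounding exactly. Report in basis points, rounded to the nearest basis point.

2589 basis points

Nominal growth factor = 1.0720 × 1.1380 × 1.0608 = 1.294108
Price-level growth factor = 1.0280 × 0.9920 × 1.0080 = 1.027934
Real growth factor = 1.294108 / 1.027934 = 1.258941
Total real return = 1.258941 − 1 → 2589 basis points.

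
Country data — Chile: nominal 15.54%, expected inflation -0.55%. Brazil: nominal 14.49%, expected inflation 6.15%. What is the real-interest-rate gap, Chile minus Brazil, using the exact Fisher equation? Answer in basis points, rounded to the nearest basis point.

832 basis points

Chile: (1 + 0.1554)/(1 − 0.0055) − 1 = 16.1790%
Brazil: (1 + 0.1449)/(1 + 0.0615) − 1 = 7.8568%
Differential = 16.1790% − 7.8568% = 8.3222% → 832 basis points.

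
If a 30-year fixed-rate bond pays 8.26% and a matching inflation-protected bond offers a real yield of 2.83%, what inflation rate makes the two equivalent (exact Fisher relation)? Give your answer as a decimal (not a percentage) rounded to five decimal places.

(1 + π) = (1 + i)/(1 + r) = 1.08260 / 1.02830 = 1.052806
Break-even inflation = 1.052806 − 1 → 0.05281.

0.05281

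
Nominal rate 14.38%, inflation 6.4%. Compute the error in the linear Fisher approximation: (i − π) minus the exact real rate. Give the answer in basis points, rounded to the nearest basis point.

48 basis points

Approximate: r ≈ 14.380% − 6.400% = 7.9800%
Exact: (1 + 0.1438)/(1 + 0.0640) − 1 = 7.5000%
Error = 7.9800% − 7.5000% = 0.4800% → 48 basis points.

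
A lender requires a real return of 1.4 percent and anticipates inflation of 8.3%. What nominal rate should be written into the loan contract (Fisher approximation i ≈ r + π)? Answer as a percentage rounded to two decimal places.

i ≈ r + π = 1.4% + 8.3% = 9.70%.

9.70%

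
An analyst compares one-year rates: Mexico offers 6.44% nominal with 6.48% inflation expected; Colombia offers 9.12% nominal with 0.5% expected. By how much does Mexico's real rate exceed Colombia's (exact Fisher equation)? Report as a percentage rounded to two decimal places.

Mexico: (1 + 0.0644)/(1 + 0.0648) − 1 = -0.0376%
Colombia: (1 + 0.0912)/(1 + 0.0050) − 1 = 8.5771%
Differential = -0.0376% − 8.5771% = -8.6147% → -8.61%.

-8.61%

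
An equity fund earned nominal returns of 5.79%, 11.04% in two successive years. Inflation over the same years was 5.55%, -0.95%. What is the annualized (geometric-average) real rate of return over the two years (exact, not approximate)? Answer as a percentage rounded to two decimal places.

Compound the nominal returns: 1.0579 × 1.1104 = 1.17469216.
Compound inflation: 1.0555 × 0.9905 = 1.04547275.
Deflate: 1.17469216 / 1.04547275 = 1.12359902.
Annualized real rate = 1.12359902^(1/2) − 1 = 6.0000% → 6.00%.

6.00%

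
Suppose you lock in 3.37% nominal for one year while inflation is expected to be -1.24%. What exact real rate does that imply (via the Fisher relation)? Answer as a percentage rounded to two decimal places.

4.67%

By the Fisher relation, 1 + r = (1 + i)/(1 + π).
1 + r = 1.03370 / 0.98760 = 1.046679
r = 1.046679 − 1 = 4.6679%, i.e. 4.67%.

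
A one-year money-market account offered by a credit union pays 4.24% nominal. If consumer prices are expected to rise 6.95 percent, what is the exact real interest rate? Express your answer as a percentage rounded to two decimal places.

By the Fisher identity, 1 + r = (1 + i)/(1 + π).
1 + r = 1.04240 / 1.06950 = 0.974661
r = 0.974661 − 1 = -2.5339%, i.e. -2.53%.

-2.53%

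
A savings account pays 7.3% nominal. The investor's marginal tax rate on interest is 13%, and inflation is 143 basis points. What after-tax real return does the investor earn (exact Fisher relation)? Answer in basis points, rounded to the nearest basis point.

After-tax nominal return = 7.3% × (1 − 0.13) = 6.3510%.
1 + r = 1.06351 / 1.01430 = 1.048516
After-tax real rate = 1.048516 − 1 → 485 basis points.

485 basis points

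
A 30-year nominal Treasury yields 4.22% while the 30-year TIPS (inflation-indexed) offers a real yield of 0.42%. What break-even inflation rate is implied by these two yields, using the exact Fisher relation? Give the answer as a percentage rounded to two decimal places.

(1 + π) = (1 + i)/(1 + r) = 1.04220 / 1.00420 = 1.037841
Break-even inflation = 1.037841 − 1 → 3.78%.

3.78%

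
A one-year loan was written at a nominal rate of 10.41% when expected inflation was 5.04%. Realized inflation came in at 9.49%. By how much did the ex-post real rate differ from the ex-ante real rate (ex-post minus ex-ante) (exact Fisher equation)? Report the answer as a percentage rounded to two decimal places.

Ex-ante: (1 + 0.1041)/(1 + 0.0504) − 1 = 5.1123%
Ex-post: (1 + 0.1041)/(1 + 0.0949) − 1 = 0.8403%
Difference (ex-post − ex-ante) = -4.2721% → -4.27%.

-4.27%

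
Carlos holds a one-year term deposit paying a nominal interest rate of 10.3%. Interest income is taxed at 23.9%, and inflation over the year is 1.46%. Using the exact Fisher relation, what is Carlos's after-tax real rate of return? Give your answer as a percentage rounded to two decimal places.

After-tax nominal return = 10.3% × (1 − 0.239) = 7.8383%.
1 + r = 1.078383 / 1.01460 = 1.062865
After-tax real rate = 1.062865 − 1 → 6.29%.

6.29%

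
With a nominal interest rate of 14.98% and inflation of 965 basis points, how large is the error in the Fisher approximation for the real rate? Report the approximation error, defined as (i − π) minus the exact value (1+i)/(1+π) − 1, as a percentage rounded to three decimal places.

0.469%

Approximate: r ≈ 14.980% − 9.650% = 5.3300%
Exact: (1 + 0.1498)/(1 + 0.0965) − 1 = 4.8609%
Error = 5.3300% − 4.8609% = 0.4691% → 0.469%.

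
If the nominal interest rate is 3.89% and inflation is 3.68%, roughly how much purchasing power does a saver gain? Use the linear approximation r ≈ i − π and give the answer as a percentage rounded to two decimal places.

0.21%

r ≈ i − π = 3.89% − 3.68% = 0.21%.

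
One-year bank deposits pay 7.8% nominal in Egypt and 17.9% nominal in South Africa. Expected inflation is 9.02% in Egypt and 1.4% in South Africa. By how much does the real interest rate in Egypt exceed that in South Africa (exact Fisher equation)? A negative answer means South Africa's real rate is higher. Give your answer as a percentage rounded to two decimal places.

-17.39%

Egypt: (1 + 0.0780)/(1 + 0.0902) − 1 = -1.1191%
South Africa: (1 + 0.1790)/(1 + 0.0140) − 1 = 16.2722%
Differential = -1.1191% − 16.2722% = -17.3913% → -17.39%.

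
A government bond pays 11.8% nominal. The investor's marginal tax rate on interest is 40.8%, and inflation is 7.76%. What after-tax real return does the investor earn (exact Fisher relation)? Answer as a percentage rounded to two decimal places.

After-tax nominal return = 11.8% × (1 − 0.408) = 6.9856%.
1 + r = 1.069856 / 1.07760 = 0.992814
After-tax real rate = 0.992814 − 1 → -0.72%.

-0.72%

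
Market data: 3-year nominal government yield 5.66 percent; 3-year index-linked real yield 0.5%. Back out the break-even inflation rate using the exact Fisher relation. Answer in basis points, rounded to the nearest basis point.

513 basis points

(1 + π) = (1 + i)/(1 + r) = 1.05660 / 1.00500 = 1.051343
Break-even inflation = 1.051343 − 1 → 513 basis points.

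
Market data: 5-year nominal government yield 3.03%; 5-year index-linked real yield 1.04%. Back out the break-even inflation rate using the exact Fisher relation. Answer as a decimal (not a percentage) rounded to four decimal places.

0.0197

(1 + π) = (1 + i)/(1 + r) = 1.03030 / 1.01040 = 1.019695
Break-even inflation = 1.019695 − 1 → 0.0197.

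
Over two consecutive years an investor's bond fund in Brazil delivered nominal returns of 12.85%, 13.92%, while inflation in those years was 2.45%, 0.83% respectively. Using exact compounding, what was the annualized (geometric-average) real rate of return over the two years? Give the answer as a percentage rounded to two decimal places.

11.56%

Nominal growth factor = 1.1285 × 1.1392 = 1.28558720
Price-level growth factor = 1.0245 × 1.0083 = 1.03300335
Real growth factor = 1.28558720 / 1.03300335 = 1.24451407
Annualized real rate = 1.24451407^(1/2) − 1 = 11.5578% → 11.56%.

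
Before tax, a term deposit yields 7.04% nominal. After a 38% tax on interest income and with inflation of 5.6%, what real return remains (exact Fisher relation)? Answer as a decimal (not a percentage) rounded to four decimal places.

After-tax nominal return = 7.04% × (1 − 0.38) = 4.3648%.
1 + r = 1.043648 / 1.05600 = 0.988303
After-tax real rate = 0.988303 − 1 → -0.0117.

-0.0117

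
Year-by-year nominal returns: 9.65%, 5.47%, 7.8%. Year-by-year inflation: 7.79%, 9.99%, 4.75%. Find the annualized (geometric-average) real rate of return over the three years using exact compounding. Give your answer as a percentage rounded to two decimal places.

0.13%

Compound the nominal returns: 1.0965 × 1.0547 × 1.0780 = 1.24668388.
Compound inflation: 1.0779 × 1.0999 × 1.0475 = 1.24189736.
Deflate: 1.24668388 / 1.24189736 = 1.00385419.
Annualized real rate = 1.00385419^(1/3) − 1 = 0.1283% → 0.13%.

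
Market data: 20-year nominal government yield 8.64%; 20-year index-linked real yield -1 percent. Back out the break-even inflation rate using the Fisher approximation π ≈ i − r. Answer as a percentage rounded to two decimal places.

9.64%

π ≈ i − r = 8.64% − (-1%) → 9.64%.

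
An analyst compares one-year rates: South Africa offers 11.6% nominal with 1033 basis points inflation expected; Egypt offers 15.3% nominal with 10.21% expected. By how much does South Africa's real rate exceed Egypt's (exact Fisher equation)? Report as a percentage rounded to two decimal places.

-3.47%

South Africa: (1 + 0.1160)/(1 + 0.1033) − 1 = 1.1511%
Egypt: (1 + 0.1530)/(1 + 0.1021) − 1 = 4.6185%
Differential = 1.1511% − 4.6185% = -3.4674% → -3.47%.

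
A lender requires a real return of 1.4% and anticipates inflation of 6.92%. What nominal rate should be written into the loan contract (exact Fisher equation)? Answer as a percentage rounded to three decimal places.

8.417%

(1 + i) = (1 + r)(1 + π) = 1.01400 × 1.06920 = 1.0841688
i = 1.0841688 − 1, so the required nominal rate is 8.417%.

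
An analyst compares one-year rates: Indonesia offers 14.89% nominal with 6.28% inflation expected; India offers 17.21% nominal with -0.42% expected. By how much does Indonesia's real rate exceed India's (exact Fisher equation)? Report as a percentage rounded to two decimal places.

-9.60%

Indonesia: (1 + 0.1489)/(1 + 0.0628) − 1 = 8.1012%
India: (1 + 0.1721)/(1 − 0.0042) − 1 = 17.7044%
Differential = 8.1012% − 17.7044% = -9.6031% → -9.60%.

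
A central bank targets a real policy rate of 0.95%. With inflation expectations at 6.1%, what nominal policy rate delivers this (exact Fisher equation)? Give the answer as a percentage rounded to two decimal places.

7.11%

(1 + i) = (1 + r)(1 + π) = 1.00950 × 1.06100 = 1.0710795
i = 1.0710795 − 1, so the required nominal rate is 7.11%.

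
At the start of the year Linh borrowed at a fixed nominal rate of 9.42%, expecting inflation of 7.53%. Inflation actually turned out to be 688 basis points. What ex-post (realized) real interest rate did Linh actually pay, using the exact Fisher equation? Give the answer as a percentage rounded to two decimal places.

2.38%

Ex-post: (1 + 0.0942)/(1 + 0.0688) − 1 = 2.3765%
So the realized real rate is 2.38%.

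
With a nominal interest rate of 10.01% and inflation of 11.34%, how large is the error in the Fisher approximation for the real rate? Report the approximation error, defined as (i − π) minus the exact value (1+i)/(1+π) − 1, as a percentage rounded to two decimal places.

Approximate: r ≈ 10.010% − 11.340% = -1.3300%
Exact: (1 + 0.1001)/(1 + 0.1134) − 1 = -1.1945%
Error = -1.3300% − (-1.1945%) = -0.1355% → -0.14%.

-0.14%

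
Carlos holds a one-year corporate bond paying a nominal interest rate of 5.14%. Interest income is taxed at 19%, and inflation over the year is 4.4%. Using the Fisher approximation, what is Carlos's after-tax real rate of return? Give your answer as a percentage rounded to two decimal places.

-0.24%

After-tax nominal return = 5.14% × (1 − 0.19) = 4.1634%.
r ≈ 4.1634% − 4.4% → -0.24%.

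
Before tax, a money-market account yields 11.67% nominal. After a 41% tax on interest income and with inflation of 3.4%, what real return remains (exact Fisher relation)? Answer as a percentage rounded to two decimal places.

3.37%

After-tax nominal return = 11.67% × (1 − 0.41) = 6.8853%.
1 + r = 1.068853 / 1.03400 = 1.033707
After-tax real rate = 1.033707 − 1 → 3.37%.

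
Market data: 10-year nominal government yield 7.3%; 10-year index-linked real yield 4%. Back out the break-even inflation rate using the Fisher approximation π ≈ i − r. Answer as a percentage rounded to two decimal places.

π ≈ i − r = 7.3% − 4% → 3.30%.

3.30%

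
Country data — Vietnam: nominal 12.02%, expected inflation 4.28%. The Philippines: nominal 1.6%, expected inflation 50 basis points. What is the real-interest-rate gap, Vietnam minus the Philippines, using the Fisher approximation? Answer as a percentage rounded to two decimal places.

Vietnam: 12.02% − 4.28% = 7.740%
The Philippines: 1.6% − 0.5% = 1.100%
Differential = 6.640% → 6.64%.

6.64%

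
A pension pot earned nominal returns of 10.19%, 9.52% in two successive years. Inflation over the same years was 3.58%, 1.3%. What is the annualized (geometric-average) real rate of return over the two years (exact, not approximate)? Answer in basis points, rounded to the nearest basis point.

724 basis points

Nominal growth factor = 1.1019 × 1.0952 = 1.20680088
Price-level growth factor = 1.0358 × 1.0130 = 1.04926540
Real growth factor = 1.20680088 / 1.04926540 = 1.15013883
Annualized real rate = 1.15013883^(1/2) − 1 = 7.2445% → 724 basis points.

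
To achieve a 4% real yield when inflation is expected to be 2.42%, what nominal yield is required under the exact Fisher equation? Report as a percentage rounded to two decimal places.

(1 + i) = (1 + r)(1 + π) = 1.04000 × 1.02420 = 1.065168
i = 1.065168 − 1, so the required nominal rate is 6.52%.

6.52%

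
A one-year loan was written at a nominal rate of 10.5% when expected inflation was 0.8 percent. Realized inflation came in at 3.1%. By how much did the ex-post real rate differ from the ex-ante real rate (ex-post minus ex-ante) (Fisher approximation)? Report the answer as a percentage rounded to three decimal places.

-2.300%

Ex-ante: 10.5% − 0.8% = 9.700%
Ex-post: 10.5% − 3.1% = 7.400%
Difference (ex-post − ex-ante) = -2.3000% → -2.300%.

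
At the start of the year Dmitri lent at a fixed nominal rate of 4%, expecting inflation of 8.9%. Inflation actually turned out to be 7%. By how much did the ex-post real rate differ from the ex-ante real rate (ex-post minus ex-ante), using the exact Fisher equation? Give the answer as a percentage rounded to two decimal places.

1.70%

Ex-ante: (1 + 0.0400)/(1 + 0.0890) − 1 = -4.4995%
Ex-post: (1 + 0.0400)/(1 + 0.0700) − 1 = -2.8037%
Difference (ex-post − ex-ante) = 1.6958% → 1.70%.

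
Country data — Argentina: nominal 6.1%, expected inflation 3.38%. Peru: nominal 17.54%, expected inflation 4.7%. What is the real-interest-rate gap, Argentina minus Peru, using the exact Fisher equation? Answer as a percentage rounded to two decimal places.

Argentina: (1 + 0.0610)/(1 + 0.0338) − 1 = 2.6311%
Peru: (1 + 0.1754)/(1 + 0.0470) − 1 = 12.2636%
Differential = 2.6311% − 12.2636% = -9.6325% → -9.63%.

-9.63%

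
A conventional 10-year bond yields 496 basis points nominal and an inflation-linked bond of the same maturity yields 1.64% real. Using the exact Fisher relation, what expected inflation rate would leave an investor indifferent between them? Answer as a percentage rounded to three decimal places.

(1 + π) = (1 + i)/(1 + r) = 1.04960 / 1.01640 = 1.032664
Break-even inflation = 1.032664 − 1 → 3.266%.

3.266%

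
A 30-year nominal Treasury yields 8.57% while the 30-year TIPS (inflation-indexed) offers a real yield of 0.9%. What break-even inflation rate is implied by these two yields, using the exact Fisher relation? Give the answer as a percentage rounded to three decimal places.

(1 + π) = (1 + i)/(1 + r) = 1.08570 / 1.00900 = 1.076016
Break-even inflation = 1.076016 − 1 → 7.602%.

7.602%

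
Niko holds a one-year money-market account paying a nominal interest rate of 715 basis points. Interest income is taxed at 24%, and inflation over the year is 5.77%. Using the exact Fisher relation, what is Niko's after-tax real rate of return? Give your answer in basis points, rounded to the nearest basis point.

-32 basis points

After-tax nominal return = 7.15% × (1 − 0.24) = 5.4340%.
1 + r = 1.05434 / 1.05770 = 0.996823
After-tax real rate = 0.996823 − 1 → -32 basis points.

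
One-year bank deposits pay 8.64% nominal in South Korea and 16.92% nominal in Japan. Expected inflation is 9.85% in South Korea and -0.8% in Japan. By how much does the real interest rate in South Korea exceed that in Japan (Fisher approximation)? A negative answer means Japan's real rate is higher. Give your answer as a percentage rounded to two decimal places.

-18.93%

South Korea: 8.64% − 9.85% = -1.210%
Japan: 16.92% − (-0.8%) = 17.720%
Differential = -18.930% → -18.93%.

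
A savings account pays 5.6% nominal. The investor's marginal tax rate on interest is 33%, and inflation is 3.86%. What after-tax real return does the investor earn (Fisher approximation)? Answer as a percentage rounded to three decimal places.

After-tax nominal return = 5.6% × (1 − 0.33) = 3.7520%.
r ≈ 3.7520% − 3.86% → -0.108%.

-0.108%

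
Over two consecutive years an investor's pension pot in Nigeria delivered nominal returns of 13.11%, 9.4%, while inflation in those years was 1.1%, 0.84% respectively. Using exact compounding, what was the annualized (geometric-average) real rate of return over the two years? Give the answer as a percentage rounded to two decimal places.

10.17%

Compound the nominal returns: 1.1311 × 1.0940 = 1.23742340.
Compound inflation: 1.0110 × 1.0084 = 1.01949240.
Deflate: 1.23742340 / 1.01949240 = 1.21376422.
Annualized real rate = 1.21376422^(1/2) − 1 = 10.1710% → 10.17%.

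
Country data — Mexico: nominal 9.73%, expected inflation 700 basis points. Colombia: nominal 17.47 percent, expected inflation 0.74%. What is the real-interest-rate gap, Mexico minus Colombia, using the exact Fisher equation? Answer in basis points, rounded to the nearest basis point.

Mexico: (1 + 0.0973)/(1 + 0.0700) − 1 = 2.5514%
Colombia: (1 + 0.1747)/(1 + 0.0074) − 1 = 16.6071%
Differential = 2.5514% − 16.6071% = -14.0557% → -1406 basis points.

-1406 basis points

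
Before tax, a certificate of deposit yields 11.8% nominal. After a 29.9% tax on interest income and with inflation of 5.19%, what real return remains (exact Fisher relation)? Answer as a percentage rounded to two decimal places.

2.93%

After-tax nominal return = 11.8% × (1 − 0.299) = 8.2718%.
1 + r = 1.082718 / 1.05190 = 1.029297
After-tax real rate = 1.029297 − 1 → 2.93%.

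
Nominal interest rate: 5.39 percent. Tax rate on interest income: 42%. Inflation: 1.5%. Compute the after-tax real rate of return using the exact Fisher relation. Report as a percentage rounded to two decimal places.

After-tax nominal return = 5.39% × (1 − 0.42) = 3.1262%.
1 + r = 1.031262 / 1.01500 = 1.016022
After-tax real rate = 1.016022 − 1 → 1.60%.

1.60%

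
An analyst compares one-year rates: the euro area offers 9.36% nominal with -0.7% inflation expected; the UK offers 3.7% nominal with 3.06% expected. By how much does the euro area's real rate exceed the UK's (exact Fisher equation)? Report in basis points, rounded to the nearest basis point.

The euro area: (1 + 0.0936)/(1 − 0.0070) − 1 = 10.1309%
The UK: (1 + 0.0370)/(1 + 0.0306) − 1 = 0.6210%
Differential = 10.1309% − 0.6210% = 9.5099% → 951 basis points.

951 basis points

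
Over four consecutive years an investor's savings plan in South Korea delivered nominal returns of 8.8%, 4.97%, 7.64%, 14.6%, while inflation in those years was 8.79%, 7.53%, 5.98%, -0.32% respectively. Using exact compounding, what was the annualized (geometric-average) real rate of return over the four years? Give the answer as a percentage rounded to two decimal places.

Compound the nominal returns: 1.0880 × 1.0497 × 1.0764 × 1.1460 = 1.40880991.
Compound inflation: 1.0879 × 1.0753 × 1.0598 × 0.9968 = 1.23580676.
Deflate: 1.40880991 / 1.23580676 = 1.13999208.
Annualized real rate = 1.13999208^(1/4) − 1 = 3.3298% → 3.33%.

3.33%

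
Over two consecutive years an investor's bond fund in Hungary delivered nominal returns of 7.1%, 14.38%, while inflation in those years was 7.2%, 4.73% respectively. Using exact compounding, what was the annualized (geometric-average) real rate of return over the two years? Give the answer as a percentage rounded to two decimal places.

Compound the nominal returns: 1.0710 × 1.1438 = 1.22500980.
Compound inflation: 1.0720 × 1.0473 = 1.12270560.
Deflate: 1.22500980 / 1.12270560 = 1.09112291.
Annualized real rate = 1.09112291^(1/2) − 1 = 4.4568% → 4.46%.

4.46%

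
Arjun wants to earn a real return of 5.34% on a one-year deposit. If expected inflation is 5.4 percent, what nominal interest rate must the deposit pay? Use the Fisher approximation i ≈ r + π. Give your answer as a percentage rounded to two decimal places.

i ≈ r + π = 5.34% + 5.4% = 10.74%.

10.74%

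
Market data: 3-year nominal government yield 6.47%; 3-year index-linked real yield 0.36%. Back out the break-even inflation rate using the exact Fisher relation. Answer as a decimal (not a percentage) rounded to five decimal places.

(1 + π) = (1 + i)/(1 + r) = 1.06470 / 1.00360 = 1.060881
Break-even inflation = 1.060881 − 1 → 0.06088.

0.06088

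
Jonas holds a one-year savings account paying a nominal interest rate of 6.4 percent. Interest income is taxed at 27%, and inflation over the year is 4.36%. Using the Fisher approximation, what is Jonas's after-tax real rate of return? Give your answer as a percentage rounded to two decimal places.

0.31%

After-tax nominal return = 6.4% × (1 − 0.27) = 4.6720%.
r ≈ 4.6720% − 4.36% → 0.31%.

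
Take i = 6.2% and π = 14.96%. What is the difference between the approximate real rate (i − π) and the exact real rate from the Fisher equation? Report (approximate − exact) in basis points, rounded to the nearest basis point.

Approximate: r ≈ 6.200% − 14.960% = -8.7600%
Exact: (1 + 0.0620)/(1 + 0.1496) − 1 = -7.6200%
Error = -8.7600% − (-7.6200%) = -1.1400% → -114 basis points.

-114 basis points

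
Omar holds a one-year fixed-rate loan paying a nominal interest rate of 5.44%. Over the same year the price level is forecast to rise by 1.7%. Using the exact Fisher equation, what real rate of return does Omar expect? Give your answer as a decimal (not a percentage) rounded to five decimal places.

0.03677

By the Fisher equation, 1 + r = (1 + i)/(1 + π).
1 + r = 1.05440 / 1.01700 = 1.0367748
r = 1.0367748 − 1 = 3.67748%, i.e. 0.03677.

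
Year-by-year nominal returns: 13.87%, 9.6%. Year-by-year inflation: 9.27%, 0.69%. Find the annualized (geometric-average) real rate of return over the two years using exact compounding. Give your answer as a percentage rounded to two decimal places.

Compound the nominal returns: 1.1387 × 1.0960 = 1.24801520.
Compound inflation: 1.0927 × 1.0069 = 1.10023963.
Deflate: 1.24801520 / 1.10023963 = 1.13431217.
Annualized real rate = 1.13431217^(1/2) − 1 = 6.5041% → 6.50%.

6.50%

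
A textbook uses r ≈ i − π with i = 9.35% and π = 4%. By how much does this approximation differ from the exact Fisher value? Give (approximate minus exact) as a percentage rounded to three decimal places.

Approximate: r ≈ 9.350% − 4.000% = 5.3500%
Exact: (1 + 0.0935)/(1 + 0.0400) − 1 = 5.1442%
Error = 5.3500% − 5.1442% = 0.2058% → 0.206%.

0.206%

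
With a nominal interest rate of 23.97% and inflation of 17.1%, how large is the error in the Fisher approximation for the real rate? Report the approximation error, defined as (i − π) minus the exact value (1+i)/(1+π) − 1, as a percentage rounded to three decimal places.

1.003%

Approximate: r ≈ 23.970% − 17.100% = 6.8700%
Exact: (1 + 0.2397)/(1 + 0.1710) − 1 = 5.8668%
Error = 6.8700% − 5.8668% = 1.0032% → 1.003%.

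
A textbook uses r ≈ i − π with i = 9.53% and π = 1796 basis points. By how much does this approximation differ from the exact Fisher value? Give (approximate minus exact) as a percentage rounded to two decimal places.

-1.28%

Approximate: r ≈ 9.530% − 17.960% = -8.4300%
Exact: (1 + 0.0953)/(1 + 0.1796) − 1 = -7.1465%
Error = -8.4300% − (-7.1465%) = -1.2835% → -1.28%.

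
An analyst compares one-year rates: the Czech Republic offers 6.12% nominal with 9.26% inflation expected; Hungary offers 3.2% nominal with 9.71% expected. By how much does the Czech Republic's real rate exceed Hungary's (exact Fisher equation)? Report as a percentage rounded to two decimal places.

The Czech Republic: (1 + 0.0612)/(1 + 0.0926) − 1 = -2.8739%
Hungary: (1 + 0.0320)/(1 + 0.0971) − 1 = -5.9338%
Differential = -2.8739% − (-5.9338%) = 3.0599% → 3.06%.

3.06%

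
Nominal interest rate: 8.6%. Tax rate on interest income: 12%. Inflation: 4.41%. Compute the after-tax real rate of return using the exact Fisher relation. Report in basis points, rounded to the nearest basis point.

After-tax nominal return = 8.6% × (1 − 0.12) = 7.5680%.
1 + r = 1.07568 / 1.04410 = 1.030246
After-tax real rate = 1.030246 − 1 → 302 basis points.

302 basis points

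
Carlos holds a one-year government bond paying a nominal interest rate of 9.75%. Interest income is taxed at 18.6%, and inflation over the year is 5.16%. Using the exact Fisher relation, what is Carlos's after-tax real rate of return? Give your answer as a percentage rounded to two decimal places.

2.64%

After-tax nominal return = 9.75% × (1 − 0.186) = 7.9365%.
1 + r = 1.079365 / 1.05160 = 1.026403
After-tax real rate = 1.026403 − 1 → 2.64%.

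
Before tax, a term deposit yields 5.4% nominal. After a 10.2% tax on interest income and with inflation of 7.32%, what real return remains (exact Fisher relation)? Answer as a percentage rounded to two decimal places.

After-tax nominal return = 5.4% × (1 − 0.102) = 4.8492%.
1 + r = 1.048492 / 1.07320 = 0.976977
After-tax real rate = 0.976977 − 1 → -2.30%.

-2.30%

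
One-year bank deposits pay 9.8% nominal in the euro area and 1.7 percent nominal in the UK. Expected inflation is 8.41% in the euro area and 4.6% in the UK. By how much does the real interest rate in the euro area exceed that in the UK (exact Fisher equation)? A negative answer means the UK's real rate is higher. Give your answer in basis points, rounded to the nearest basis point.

The euro area: (1 + 0.0980)/(1 + 0.0841) − 1 = 1.2822%
The UK: (1 + 0.0170)/(1 + 0.0460) − 1 = -2.7725%
Differential = 1.2822% − (-2.7725%) = 4.0546% → 405 basis points.

405 basis points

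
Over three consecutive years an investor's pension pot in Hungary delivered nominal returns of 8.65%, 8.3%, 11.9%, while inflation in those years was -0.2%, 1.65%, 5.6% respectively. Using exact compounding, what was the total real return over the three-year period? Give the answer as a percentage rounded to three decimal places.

Nominal growth factor = 1.0865 × 1.0830 × 1.1190 = 1.316704
Price-level growth factor = 0.9980 × 1.0165 × 1.0560 = 1.071277
Real growth factor = 1.316704 / 1.071277 = 1.229098
Total real return = 1.229098 − 1 → 22.910%.

22.910%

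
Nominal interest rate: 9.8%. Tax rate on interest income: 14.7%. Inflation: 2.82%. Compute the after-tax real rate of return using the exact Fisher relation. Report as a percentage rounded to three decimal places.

After-tax nominal return = 9.8% × (1 − 0.147) = 8.3594%.
1 + r = 1.083594 / 1.02820 = 1.0538747
After-tax real rate = 1.0538747 − 1 → 5.387%.

5.387%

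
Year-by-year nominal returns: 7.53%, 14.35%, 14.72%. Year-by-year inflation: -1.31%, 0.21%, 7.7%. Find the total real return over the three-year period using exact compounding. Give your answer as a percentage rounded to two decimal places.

32.44%

Compound the nominal returns: 1.0753 × 1.1435 × 1.1472 = 1.410603.
Compound inflation: 0.9869 × 1.0021 × 1.0770 = 1.065123.
Deflate: 1.410603 / 1.065123 = 1.324357.
Total real return = 1.324357 − 1 → 32.44%.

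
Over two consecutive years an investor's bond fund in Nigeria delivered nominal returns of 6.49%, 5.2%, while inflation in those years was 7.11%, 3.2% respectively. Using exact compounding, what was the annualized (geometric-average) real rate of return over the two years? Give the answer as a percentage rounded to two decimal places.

0.67%

Compound the nominal returns: 1.0649 × 1.0520 = 1.12027480.
Compound inflation: 1.0711 × 1.0320 = 1.10537520.
Deflate: 1.12027480 / 1.10537520 = 1.01347922.
Annualized real rate = 1.01347922^(1/2) − 1 = 0.6717% → 0.67%.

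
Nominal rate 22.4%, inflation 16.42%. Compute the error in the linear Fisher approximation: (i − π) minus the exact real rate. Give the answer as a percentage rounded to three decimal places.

0.843%

Approximate: r ≈ 22.400% − 16.420% = 5.9800%
Exact: (1 + 0.2240)/(1 + 0.1642) − 1 = 5.1366%
Error = 5.9800% − 5.1366% = 0.8434% → 0.843%.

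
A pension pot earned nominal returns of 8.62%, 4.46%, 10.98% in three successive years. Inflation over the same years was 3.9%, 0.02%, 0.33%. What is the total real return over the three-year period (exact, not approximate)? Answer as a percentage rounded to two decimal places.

Nominal growth factor = 1.0862 × 1.0446 × 1.1098 = 1.259228
Price-level growth factor = 1.0390 × 1.0002 × 1.0033 = 1.042637
Real growth factor = 1.259228 / 1.042637 = 1.207734
Total real return = 1.207734 − 1 → 20.77%.

20.77%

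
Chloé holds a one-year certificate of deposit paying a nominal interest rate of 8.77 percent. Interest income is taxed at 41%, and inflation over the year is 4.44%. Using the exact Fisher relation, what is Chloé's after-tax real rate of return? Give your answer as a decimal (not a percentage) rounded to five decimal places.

0.00703

After-tax nominal return = 8.77% × (1 − 0.41) = 5.1743%.
1 + r = 1.051743 / 1.04440 = 1.007031
After-tax real rate = 1.007031 − 1 → 0.00703.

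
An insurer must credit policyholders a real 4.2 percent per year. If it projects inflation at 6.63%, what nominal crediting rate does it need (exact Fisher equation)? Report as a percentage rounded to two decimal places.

11.11%

(1 + i) = (1 + r)(1 + π) = 1.04200 × 1.06630 = 1.1110846
i = 1.1110846 − 1, so the required nominal rate is 11.11%.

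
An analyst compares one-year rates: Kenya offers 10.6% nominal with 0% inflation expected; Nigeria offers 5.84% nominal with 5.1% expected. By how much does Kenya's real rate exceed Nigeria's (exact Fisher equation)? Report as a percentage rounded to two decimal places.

Kenya: (1 + 0.1060)/(1 + 0.0000) − 1 = 10.6000%
Nigeria: (1 + 0.0584)/(1 + 0.0510) − 1 = 0.7041%
Differential = 10.6000% − 0.7041% = 9.8959% → 9.90%.

9.90%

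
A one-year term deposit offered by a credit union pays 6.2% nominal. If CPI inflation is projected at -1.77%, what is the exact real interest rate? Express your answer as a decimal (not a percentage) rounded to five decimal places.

0.08114

By the Fisher equation, 1 + r = (1 + i)/(1 + π).
1 + r = 1.06200 / 0.98230 = 1.081136
r = 1.081136 − 1 = 8.1136%, i.e. 0.08114.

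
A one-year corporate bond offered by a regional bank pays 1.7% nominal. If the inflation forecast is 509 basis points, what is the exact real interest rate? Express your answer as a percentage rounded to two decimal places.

By the Fisher relation, 1 + r = (1 + i)/(1 + π).
1 + r = 1.01700 / 1.05090 = 0.967742
r = 0.967742 − 1 = -3.2258%, i.e. -3.23%.

-3.23%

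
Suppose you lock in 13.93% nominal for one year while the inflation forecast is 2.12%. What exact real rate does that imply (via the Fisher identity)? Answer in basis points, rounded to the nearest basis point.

1156 basis points

By the Fisher identity, 1 + r = (1 + i)/(1 + π).
1 + r = 1.13930 / 1.02120 = 1.115648
r = 1.115648 − 1 = 11.5648%, i.e. 1156 basis points.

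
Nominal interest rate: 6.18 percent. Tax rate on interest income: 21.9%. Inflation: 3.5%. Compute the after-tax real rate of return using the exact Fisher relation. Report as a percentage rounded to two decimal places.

After-tax nominal return = 6.18% × (1 − 0.219) = 4.82658%.
1 + r = 1.0482658 / 1.03500 = 1.012817
After-tax real rate = 1.012817 − 1 → 1.28%.

1.28%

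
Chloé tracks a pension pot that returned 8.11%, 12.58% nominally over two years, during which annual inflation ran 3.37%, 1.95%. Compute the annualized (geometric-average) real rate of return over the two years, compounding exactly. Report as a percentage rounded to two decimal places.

Compound the nominal returns: 1.0811 × 1.1258 = 1.21710238.
Compound inflation: 1.0337 × 1.0195 = 1.05385715.
Deflate: 1.21710238 / 1.05385715 = 1.15490262.
Annualized real rate = 1.15490262^(1/2) − 1 = 7.4664% → 7.47%.

7.47%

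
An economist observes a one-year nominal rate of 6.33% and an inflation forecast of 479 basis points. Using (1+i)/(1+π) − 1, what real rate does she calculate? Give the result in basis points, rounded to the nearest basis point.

147 basis points

By the Fisher relation, 1 + r = (1 + i)/(1 + π).
1 + r = 1.06330 / 1.04790 = 1.014696
r = 1.014696 − 1 = 1.4696%, i.e. 147 basis points.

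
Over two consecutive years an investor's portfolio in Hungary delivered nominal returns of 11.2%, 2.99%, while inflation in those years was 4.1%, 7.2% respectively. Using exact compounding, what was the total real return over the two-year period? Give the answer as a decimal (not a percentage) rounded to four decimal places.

Compound the nominal returns: 1.1120 × 1.0299 = 1.145249.
Compound inflation: 1.0410 × 1.0720 = 1.115952.
Deflate: 1.145249 / 1.115952 = 1.026253.
Total real return = 1.026253 − 1 → 0.0263.

0.0263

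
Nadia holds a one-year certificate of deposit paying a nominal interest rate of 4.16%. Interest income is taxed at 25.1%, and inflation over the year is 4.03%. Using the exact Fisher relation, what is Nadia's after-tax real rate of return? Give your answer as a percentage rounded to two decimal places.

-0.88%

After-tax nominal return = 4.16% × (1 − 0.251) = 3.11584%.
1 + r = 1.0311584 / 1.04030 = 0.991213
After-tax real rate = 0.991213 − 1 → -0.88%.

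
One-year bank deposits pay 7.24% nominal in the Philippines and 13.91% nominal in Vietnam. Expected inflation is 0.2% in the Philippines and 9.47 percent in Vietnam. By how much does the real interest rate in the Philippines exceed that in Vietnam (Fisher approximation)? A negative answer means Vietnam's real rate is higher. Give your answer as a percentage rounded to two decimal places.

2.60%

The Philippines: 7.24% − 0.2% = 7.040%
Vietnam: 13.91% − 9.47% = 4.440%
Differential = 2.600% → 2.60%.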